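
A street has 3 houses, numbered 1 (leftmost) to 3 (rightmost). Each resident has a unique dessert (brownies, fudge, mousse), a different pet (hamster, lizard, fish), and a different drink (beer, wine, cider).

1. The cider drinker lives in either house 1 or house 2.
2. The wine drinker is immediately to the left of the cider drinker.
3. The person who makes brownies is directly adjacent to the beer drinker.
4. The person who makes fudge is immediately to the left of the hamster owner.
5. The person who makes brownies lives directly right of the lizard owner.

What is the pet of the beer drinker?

Clue 2: the wine drinker is in house 1.
By clue 2, the cider drinker is in house 2.
House 3's drink must be beer (nothing else left).
From clue 3, the person who makes brownies must be in house 2.
Clue 5: the lizard owner is in house 1.
The only dessert still possible for house 1 is fudge.
So house 3 gets mousse for dessert.
Clue 4: the hamster owner is in house 2.
So house 3 gets fish for pet.
So: house 1 = fudge/lizard/wine, house 2 = brownies/hamster/cider, house 3 = mousse/fish/beer.

fish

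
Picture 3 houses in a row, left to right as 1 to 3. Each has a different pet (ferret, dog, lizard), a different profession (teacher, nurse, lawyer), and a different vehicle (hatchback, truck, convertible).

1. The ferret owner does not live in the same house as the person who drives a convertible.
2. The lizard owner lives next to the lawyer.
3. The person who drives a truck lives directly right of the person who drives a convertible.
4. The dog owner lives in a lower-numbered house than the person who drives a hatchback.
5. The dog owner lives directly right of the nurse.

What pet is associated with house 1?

By clue 5, the dog owner is in house 2.
From clue 5, the nurse must be in house 1.
That leaves convertible as the vehicle for house 1.
Clue 1: the ferret owner is in house 3.
The lawyer is in house 2 (clue 2).
The person who drives a truck is in house 2 (clue 3).
Clue 4: the person who drives a hatchback is in house 3.
So house 1 gets lizard for pet.
That leaves teacher as the profession for house 3.
So: house 1 = lizard/nurse/convertible, house 2 = dog/lawyer/truck, house 3 = ferret/teacher/hatchback.

lizard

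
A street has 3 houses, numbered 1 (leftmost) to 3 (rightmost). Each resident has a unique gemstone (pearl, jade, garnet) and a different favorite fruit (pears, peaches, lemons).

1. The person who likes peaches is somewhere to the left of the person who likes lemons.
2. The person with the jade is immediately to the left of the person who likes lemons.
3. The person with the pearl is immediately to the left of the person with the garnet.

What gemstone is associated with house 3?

garnet

House 3 gemstone: only garnet fits.
Clue 3 places the person with the pearl in house 2.
House 1 gemstone: only jade fits.
The person who likes lemons is in house 2 (clue 2).
So house 3 gets pears for favorite fruit.
House 1 favorite fruit: only peaches fits.
So: house 1 = jade/peaches, house 2 = pearl/lemons, house 3 = garnet/pears.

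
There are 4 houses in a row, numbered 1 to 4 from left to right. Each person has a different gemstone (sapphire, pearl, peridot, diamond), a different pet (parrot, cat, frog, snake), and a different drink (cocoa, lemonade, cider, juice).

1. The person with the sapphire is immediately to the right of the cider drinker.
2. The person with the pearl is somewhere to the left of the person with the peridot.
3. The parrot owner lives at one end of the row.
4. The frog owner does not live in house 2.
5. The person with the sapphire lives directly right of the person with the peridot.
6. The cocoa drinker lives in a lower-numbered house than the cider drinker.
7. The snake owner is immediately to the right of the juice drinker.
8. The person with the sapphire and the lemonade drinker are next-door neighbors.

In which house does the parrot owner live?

The only drink still possible for house 4 is lemonade.
From clue 8, the person with the sapphire must be in house 3.
That leaves peridot as the gemstone for house 2.
So house 4 gets diamond for gemstone.
By clue 1, the cider drinker is in house 2.
By clue 6, the cocoa drinker is in house 1.
House 1 gemstone: only pearl fits.
That leaves juice as the drink for house 3.
The snake owner is in house 4 (clue 7).
The only pet still possible for house 2 is cat.
That leaves frog as the pet for house 3.
That leaves parrot as the pet for house 1.
So: house 1 = pearl/parrot/cocoa, house 2 = peridot/cat/cider, house 3 = sapphire/frog/juice, house 4 = diamond/snake/lemonade.

1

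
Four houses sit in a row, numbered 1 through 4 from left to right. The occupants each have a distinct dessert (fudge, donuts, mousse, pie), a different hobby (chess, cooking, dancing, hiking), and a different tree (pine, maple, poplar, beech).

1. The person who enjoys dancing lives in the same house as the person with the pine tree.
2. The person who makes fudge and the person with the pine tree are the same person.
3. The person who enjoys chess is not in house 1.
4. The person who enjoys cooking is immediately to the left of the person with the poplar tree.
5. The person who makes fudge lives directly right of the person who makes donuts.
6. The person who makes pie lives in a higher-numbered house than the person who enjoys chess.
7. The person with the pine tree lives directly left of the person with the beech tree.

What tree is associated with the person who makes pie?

beech

The only hobby still possible for house 4 is hiking.
House 1's tree must be maple (nothing else left).
The only hobby still possible for house 1 is cooking.
From clue 4, the person with the poplar tree must be in house 2.
House 4 tree: only beech fits.
By clue 1, the person who enjoys dancing is in house 3.
Clue 2: the person who makes fudge is in house 3.
By clue 5, the person who makes donuts is in house 2.
The only dessert still possible for house 1 is mousse.
The only dessert still possible for house 4 is pie.
So house 2 gets chess for hobby.
House 3's tree must be pine (nothing else left).
So: house 1 = mousse/cooking/maple, house 2 = donuts/chess/poplar, house 3 = fudge/dancing/pine, house 4 = pie/hiking/beech.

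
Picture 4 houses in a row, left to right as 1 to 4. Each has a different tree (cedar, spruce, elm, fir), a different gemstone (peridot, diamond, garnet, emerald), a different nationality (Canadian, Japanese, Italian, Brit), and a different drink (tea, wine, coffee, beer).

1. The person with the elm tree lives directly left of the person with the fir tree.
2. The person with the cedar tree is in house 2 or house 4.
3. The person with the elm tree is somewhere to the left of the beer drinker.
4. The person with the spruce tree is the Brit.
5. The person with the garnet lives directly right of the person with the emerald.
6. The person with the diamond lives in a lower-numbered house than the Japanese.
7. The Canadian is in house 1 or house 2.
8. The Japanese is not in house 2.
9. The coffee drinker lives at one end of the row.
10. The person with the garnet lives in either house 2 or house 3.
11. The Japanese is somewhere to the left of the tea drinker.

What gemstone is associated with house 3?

Clue 11: the Japanese is in house 3.
Clue 11 places the tea drinker in house 4.
So house 4 gets peridot for gemstone.
House 1's drink must be coffee (nothing else left).
House 3's tree must be fir (nothing else left).
That leaves garnet as the gemstone for house 3.
The person with the elm tree is in house 2 (clue 1).
Clue 3: the beer drinker is in house 3.
From clue 5, the person with the emerald must be in house 2.
House 1's tree must be spruce (nothing else left).
House 4's tree must be cedar (nothing else left).
So house 1 gets diamond for gemstone.
House 2 drink: only wine fits.
The Brit is in house 1 (clue 4).
House 4's nationality must be Italian (nothing else left).
House 2's nationality must be Canadian (nothing else left).
So: house 1 = spruce/diamond/Brit/coffee, house 2 = elm/emerald/Canadian/wine, house 3 = fir/garnet/Japanese/beer, house 4 = cedar/peridot/Italian/tea.

garnet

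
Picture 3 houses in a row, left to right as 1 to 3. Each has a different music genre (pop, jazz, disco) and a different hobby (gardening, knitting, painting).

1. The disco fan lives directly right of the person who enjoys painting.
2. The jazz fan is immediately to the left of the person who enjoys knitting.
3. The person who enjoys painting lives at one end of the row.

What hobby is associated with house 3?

gardening

By clue 3, the person who enjoys painting is in house 1.
From clue 1, the disco fan must be in house 2.
The only music genre still possible for house 3 is pop.
The person who enjoys knitting is in house 2 (clue 2).
That leaves jazz as the music genre for house 1.
House 3 hobby: only gardening fits.
So: house 1 = jazz/painting, house 2 = disco/knitting, house 3 = pop/gardening.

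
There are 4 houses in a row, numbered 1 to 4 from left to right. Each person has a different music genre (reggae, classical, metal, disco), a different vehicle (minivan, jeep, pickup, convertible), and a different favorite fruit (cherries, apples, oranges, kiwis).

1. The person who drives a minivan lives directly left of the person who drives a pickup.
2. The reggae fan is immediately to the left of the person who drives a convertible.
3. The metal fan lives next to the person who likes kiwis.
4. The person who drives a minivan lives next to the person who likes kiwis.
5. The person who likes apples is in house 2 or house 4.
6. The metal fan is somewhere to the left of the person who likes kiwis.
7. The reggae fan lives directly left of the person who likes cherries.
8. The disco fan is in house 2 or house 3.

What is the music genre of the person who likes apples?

classical

So house 4 gets classical for music genre.
That leaves oranges as the favorite fruit for house 1.
The disco fan is narrowed to house 2 or 3; consider each.
Placing it in house 2 leads to a contradiction, so it's in house 3.
So house 4 gets apples for favorite fruit.
The metal fan is narrowed to house 1 or 2; consider each.
Placing it in house 2 leads to a contradiction, so it's in house 1.
By clue 3, the person who likes kiwis is in house 2.
House 2's music genre must be reggae (nothing else left).
That leaves cherries as the favorite fruit for house 3.
By clue 2, the person who drives a convertible is in house 3.
By clue 1, the person who drives a pickup is in house 2.
That leaves minivan as the vehicle for house 1.
So house 4 gets jeep for vehicle.
So: house 1 = metal/minivan/oranges, house 2 = reggae/pickup/kiwis, house 3 = disco/convertible/cherries, house 4 = classical/jeep/apples.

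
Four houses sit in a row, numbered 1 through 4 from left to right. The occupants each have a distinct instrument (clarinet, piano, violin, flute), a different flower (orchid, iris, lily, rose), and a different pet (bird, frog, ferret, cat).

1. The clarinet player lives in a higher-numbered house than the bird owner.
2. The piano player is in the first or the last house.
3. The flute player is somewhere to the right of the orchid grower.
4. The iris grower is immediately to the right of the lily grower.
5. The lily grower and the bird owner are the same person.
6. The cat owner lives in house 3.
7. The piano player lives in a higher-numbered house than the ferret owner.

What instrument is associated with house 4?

piano

The cat owner is in house 3 (clue 6).
Clue 7: the piano player is in house 4.
House 1's instrument must be violin (nothing else left).
House 4 pet: only frog fits.
So house 4 gets rose for flower.
That leaves iris as the flower for house 3.
Clue 4: the lily grower is in house 2.
The bird owner is in house 2 (clue 5).
House 1's flower must be orchid (nothing else left).
House 1 pet: only ferret fits.
By clue 1, the clarinet player is in house 3.
House 2 instrument: only flute fits.
So: house 1 = violin/orchid/ferret, house 2 = flute/lily/bird, house 3 = clarinet/iris/cat, house 4 = piano/rose/frog.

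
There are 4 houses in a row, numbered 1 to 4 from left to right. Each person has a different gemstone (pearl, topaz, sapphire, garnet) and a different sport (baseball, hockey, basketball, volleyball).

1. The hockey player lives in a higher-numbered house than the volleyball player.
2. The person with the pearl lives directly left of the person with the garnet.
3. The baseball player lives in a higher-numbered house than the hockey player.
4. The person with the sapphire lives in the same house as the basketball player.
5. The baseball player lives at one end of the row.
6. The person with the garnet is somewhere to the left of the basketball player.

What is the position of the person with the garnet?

2

The baseball player is in house 4 (clue 5).
That leaves volleyball as the sport for house 1.
House 2 sport: only hockey fits.
The only sport still possible for house 3 is basketball.
The person with the sapphire is in house 3 (clue 4).
The person with the garnet is in house 2 (clue 6).
House 4's gemstone must be topaz (nothing else left).
That leaves pearl as the gemstone for house 1.
So: house 1 = pearl/volleyball, house 2 = garnet/hockey, house 3 = sapphire/basketball, house 4 = topaz/baseball.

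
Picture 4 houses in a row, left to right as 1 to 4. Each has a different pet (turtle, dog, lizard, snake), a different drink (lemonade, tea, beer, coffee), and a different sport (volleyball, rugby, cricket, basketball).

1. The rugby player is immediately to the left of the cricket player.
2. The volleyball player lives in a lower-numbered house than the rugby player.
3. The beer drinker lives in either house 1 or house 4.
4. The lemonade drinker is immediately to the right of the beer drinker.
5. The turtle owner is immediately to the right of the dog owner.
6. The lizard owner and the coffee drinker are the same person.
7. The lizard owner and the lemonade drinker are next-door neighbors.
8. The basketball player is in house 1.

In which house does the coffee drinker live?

From clue 4, the lemonade drinker must be in house 2.
The beer drinker is in house 1 (clue 4).
From clue 8, the basketball player must be in house 1.
The only sport still possible for house 4 is cricket.
By clue 1, the rugby player is in house 3.
By clue 6, the lizard owner is in house 3.
From clue 6, the coffee drinker must be in house 3.
So house 4 gets tea for drink.
House 2 sport: only volleyball fits.
From clue 5, the turtle owner must be in house 2.
From clue 5, the dog owner must be in house 1.
House 4's pet must be snake (nothing else left).
So: house 1 = dog/beer/basketball, house 2 = turtle/lemonade/volleyball, house 3 = lizard/coffee/rugby, house 4 = snake/tea/cricket.

3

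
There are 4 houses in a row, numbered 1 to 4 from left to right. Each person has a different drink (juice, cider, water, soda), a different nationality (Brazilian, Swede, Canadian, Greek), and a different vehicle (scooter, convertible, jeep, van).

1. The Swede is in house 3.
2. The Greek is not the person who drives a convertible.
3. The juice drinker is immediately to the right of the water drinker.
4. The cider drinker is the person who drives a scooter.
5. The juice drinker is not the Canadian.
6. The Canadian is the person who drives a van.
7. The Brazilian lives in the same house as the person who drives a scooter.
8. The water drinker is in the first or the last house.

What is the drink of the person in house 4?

Clue 1: the Swede is in house 3.
Clue 8 places the water drinker in house 1.
By clue 3, the juice drinker is in house 2.
Clue 4 places the cider drinker in house 4.
Clue 4 places the person who drives a scooter in house 4.
Clue 7 places the Brazilian in house 4.
House 3's drink must be soda (nothing else left).
House 1 nationality: only Canadian fits.
House 2 nationality: only Greek fits.
That leaves van as the vehicle for house 1.
From clue 2, the person who drives a convertible must be in house 3.
House 2 vehicle: only jeep fits.
So: house 1 = water/Canadian/van, house 2 = juice/Greek/jeep, house 3 = soda/Swede/convertible, house 4 = cider/Brazilian/scooter.

cider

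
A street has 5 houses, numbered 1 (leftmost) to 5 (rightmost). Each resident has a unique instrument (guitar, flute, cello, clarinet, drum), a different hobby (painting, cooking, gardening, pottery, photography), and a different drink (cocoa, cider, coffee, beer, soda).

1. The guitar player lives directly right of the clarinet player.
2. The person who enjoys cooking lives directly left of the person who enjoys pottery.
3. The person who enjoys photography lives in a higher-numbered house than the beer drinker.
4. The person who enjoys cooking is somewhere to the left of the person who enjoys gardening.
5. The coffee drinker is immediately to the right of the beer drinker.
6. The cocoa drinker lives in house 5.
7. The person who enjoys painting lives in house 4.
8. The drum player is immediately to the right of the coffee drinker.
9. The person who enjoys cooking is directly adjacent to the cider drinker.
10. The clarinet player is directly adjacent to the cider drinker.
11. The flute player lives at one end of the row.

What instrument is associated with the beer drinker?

clarinet

Clue 6: the cocoa drinker is in house 5.
From clue 7, the person who enjoys painting must be in house 4.
House 1 hobby: only cooking fits.
The person who enjoys pottery is in house 2 (clue 2).
From clue 9, the cider drinker must be in house 2.
By clue 5, the coffee drinker is in house 4.
Clue 5: the beer drinker is in house 3.
Clue 8: the drum player is in house 5.
So house 1 gets soda for drink.
The person who enjoys photography is in house 5 (clue 3).
So house 1 gets flute for instrument.
So house 3 gets clarinet for instrument.
So house 3 gets gardening for hobby.
From clue 1, the guitar player must be in house 4.
House 2's instrument must be cello (nothing else left).
So: house 1 = flute/cooking/soda, house 2 = cello/pottery/cider, house 3 = clarinet/gardening/beer, house 4 = guitar/painting/coffee, house 5 = drum/photography/cocoa.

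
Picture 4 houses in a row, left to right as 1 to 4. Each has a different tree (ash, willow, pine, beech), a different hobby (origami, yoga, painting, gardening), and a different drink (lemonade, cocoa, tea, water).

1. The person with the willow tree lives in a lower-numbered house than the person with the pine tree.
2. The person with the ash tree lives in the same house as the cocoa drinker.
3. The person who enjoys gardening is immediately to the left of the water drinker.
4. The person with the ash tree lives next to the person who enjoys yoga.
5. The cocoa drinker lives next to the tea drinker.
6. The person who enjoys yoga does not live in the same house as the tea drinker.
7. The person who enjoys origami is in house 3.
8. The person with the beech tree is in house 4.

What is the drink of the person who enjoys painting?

By clue 7, the person who enjoys origami is in house 3.
Clue 8 places the person with the beech tree in house 4.
The person with the pine tree is narrowed to house 2 or 3; consider each.
Placing it in house 3 leads to a contradiction, so it's in house 2.
The person with the willow tree is in house 1 (clue 1).
House 3's tree must be ash (nothing else left).
Clue 2: the cocoa drinker is in house 3.
House 1 drink: only lemonade fits.
That leaves water as the drink for house 2.
House 4 drink: only tea fits.
From clue 3, the person who enjoys gardening must be in house 1.
By clue 6, the person who enjoys yoga is in house 2.
So house 4 gets painting for hobby.
So: house 1 = willow/gardening/lemonade, house 2 = pine/yoga/water, house 3 = ash/origami/cocoa, house 4 = beech/painting/tea.

tea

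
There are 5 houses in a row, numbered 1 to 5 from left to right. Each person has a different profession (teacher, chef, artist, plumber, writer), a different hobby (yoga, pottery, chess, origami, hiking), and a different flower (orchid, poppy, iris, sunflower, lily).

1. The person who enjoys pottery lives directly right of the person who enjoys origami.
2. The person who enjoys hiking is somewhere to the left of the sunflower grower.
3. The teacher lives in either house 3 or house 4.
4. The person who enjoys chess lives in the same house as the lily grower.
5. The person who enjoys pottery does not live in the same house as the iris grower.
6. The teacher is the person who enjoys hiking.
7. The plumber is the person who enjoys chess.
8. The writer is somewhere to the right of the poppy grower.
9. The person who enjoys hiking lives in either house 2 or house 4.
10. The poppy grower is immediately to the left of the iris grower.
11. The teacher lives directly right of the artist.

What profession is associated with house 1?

By clue 9, the person who enjoys hiking is in house 4.
By clue 2, the sunflower grower is in house 5.
The teacher is in house 4 (clue 6).
Clue 11: the artist is in house 3.
That leaves yoga as the hobby for house 5.
House 3's hobby must be pottery (nothing else left).
From clue 1, the person who enjoys origami must be in house 2.
That leaves chess as the hobby for house 1.
Clue 4: the lily grower is in house 1.
From clue 7, the plumber must be in house 1.
By clue 8, the writer is in house 5.
From clue 10, the iris grower must be in house 4.
That leaves chef as the profession for house 2.
House 2's flower must be orchid (nothing else left).
So house 3 gets poppy for flower.
So: house 1 = plumber/chess/lily, house 2 = chef/origami/orchid, house 3 = artist/pottery/poppy, house 4 = teacher/hiking/iris, house 5 = writer/yoga/sunflower.

plumber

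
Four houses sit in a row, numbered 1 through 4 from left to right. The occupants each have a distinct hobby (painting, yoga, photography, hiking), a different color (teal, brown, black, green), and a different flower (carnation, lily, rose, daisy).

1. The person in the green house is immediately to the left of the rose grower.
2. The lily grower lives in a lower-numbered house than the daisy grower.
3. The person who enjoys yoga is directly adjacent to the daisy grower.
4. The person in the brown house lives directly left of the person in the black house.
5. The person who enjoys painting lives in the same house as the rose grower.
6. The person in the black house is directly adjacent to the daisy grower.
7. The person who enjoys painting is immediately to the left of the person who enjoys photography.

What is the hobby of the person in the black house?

The person who enjoys painting is narrowed to house 2 or 3; consider each.
Placing it in house 3 leads to a contradiction, so it's in house 2.
From clue 5, the rose grower must be in house 2.
Clue 7: the person who enjoys photography is in house 3.
Clue 1 places the person in the green house in house 1.
The person who enjoys yoga is in house 4 (clue 3).
By clue 3, the daisy grower is in house 3.
House 1 hobby: only hiking fits.
House 4 flower: only carnation fits.
The person in the brown house is in house 3 (clue 4).
The person in the black house is in house 4 (clue 4).
So house 2 gets teal for color.
So house 1 gets lily for flower.
So: house 1 = hiking/green/lily, house 2 = painting/teal/rose, house 3 = photography/brown/daisy, house 4 = yoga/black/carnation.

yoga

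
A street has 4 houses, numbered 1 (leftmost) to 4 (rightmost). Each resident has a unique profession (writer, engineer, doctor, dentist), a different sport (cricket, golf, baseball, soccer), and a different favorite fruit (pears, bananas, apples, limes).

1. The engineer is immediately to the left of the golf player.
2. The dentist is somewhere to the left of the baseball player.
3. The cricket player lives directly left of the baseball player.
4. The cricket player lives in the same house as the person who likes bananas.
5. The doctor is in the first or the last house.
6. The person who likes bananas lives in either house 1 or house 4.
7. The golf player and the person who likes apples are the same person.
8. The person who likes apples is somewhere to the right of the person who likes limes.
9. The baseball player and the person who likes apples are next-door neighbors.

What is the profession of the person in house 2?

By clue 6, the person who likes bananas is in house 1.
From clue 4, the cricket player must be in house 1.
Clue 3: the baseball player is in house 2.
From clue 9, the person who likes apples must be in house 3.
House 2 favorite fruit: only limes fits.
House 4 favorite fruit: only pears fits.
From clue 2, the dentist must be in house 1.
By clue 7, the golf player is in house 3.
House 4 sport: only soccer fits.
The engineer is in house 2 (clue 1).
So house 3 gets writer for profession.
So house 4 gets doctor for profession.
So: house 1 = dentist/cricket/bananas, house 2 = engineer/baseball/limes, house 3 = writer/golf/apples, house 4 = doctor/soccer/pears.

engineer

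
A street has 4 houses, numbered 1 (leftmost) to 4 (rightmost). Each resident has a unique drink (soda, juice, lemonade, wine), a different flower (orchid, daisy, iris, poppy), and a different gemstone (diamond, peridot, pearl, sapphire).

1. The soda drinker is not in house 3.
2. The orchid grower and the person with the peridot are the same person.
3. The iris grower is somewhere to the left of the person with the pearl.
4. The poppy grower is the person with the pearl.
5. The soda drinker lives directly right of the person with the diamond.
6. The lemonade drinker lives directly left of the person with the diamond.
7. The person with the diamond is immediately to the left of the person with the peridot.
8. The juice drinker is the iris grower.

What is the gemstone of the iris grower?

Clue 6 places the lemonade drinker in house 2.
From clue 6, the person with the diamond must be in house 3.
Clue 7 places the person with the peridot in house 4.
The only gemstone still possible for house 1 is sapphire.
So house 2 gets pearl for gemstone.
Clue 2 places the orchid grower in house 4.
Clue 3: the iris grower is in house 1.
The poppy grower is in house 2 (clue 4).
The juice drinker is in house 1 (clue 8).
So house 3 gets wine for drink.
House 4's drink must be soda (nothing else left).
The only flower still possible for house 3 is daisy.
So: house 1 = juice/iris/sapphire, house 2 = lemonade/poppy/pearl, house 3 = wine/daisy/diamond, house 4 = soda/orchid/peridot.

sapphire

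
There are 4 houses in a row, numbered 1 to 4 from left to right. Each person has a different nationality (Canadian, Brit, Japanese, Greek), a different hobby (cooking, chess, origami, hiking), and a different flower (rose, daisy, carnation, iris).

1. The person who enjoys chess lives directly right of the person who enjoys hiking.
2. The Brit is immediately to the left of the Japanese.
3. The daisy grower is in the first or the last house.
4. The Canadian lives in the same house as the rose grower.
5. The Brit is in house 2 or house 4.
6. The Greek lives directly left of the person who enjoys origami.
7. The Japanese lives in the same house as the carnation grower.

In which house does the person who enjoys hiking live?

Clue 5 places the Brit in house 2.
The Japanese is in house 3 (clue 2).
Clue 7: the carnation grower is in house 3.
That leaves Greek as the nationality for house 1.
House 4's nationality must be Canadian (nothing else left).
The only flower still possible for house 2 is iris.
The rose grower is in house 4 (clue 4).
The person who enjoys origami is in house 2 (clue 6).
House 1's flower must be daisy (nothing else left).
From clue 1, the person who enjoys chess must be in house 4.
From clue 1, the person who enjoys hiking must be in house 3.
House 1's hobby must be cooking (nothing else left).
So: house 1 = Greek/cooking/daisy, house 2 = Brit/origami/iris, house 3 = Japanese/hiking/carnation, house 4 = Canadian/chess/rose.

3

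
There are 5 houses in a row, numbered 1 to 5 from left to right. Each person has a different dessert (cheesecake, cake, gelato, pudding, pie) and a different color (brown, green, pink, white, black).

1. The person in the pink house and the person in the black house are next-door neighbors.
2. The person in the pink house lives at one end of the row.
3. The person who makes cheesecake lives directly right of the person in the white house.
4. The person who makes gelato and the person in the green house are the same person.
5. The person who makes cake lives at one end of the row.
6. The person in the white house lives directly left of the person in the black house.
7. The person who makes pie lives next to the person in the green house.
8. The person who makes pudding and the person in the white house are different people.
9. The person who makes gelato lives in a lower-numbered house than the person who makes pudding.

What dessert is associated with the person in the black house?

The person who makes cake is narrowed to house 1 or 5; consider each.
Placing it in house 5 leads to a contradiction, so it's in house 1.
The person who makes cheesecake is narrowed to house 2 or 4; consider each.
Placing it in house 2 leads to a contradiction, so it's in house 4.
Clue 3 places the person in the white house in house 3.
By clue 6, the person in the black house is in house 4.
So house 5 gets pudding for dessert.
From clue 1, the person in the pink house must be in house 5.
By clue 4, the person who makes gelato is in house 2.
Clue 7: the person who makes pie is in house 3.
The only color still possible for house 1 is brown.
So house 2 gets green for color.
So: house 1 = cake/brown, house 2 = gelato/green, house 3 = pie/white, house 4 = cheesecake/black, house 5 = pudding/pink.

cheesecake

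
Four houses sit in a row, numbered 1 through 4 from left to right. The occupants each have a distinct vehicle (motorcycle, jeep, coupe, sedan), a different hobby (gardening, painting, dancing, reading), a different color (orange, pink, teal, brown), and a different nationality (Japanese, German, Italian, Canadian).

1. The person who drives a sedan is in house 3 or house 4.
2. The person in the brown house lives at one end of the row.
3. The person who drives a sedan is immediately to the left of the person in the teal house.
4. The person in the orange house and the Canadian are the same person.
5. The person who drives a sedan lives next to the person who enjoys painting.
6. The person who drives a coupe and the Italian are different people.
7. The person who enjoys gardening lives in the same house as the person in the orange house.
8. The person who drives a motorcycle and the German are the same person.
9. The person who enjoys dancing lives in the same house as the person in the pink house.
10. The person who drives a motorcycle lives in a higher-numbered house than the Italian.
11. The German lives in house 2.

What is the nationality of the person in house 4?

Clue 3: the person who drives a sedan is in house 3.
Clue 3: the person in the teal house is in house 4.
Clue 11: the German is in house 2.
House 1's color must be brown (nothing else left).
Clue 4: the person in the orange house is in house 3.
Clue 4: the Canadian is in house 3.
The person who enjoys gardening is in house 3 (clue 7).
By clue 8, the person who drives a motorcycle is in house 2.
The Italian is in house 1 (clue 10).
House 1 hobby: only reading fits.
The only hobby still possible for house 2 is dancing.
House 4 hobby: only painting fits.
House 2 color: only pink fits.
That leaves Japanese as the nationality for house 4.
Clue 6: the person who drives a coupe is in house 4.
So house 1 gets jeep for vehicle.
So: house 1 = jeep/reading/brown/Italian, house 2 = motorcycle/dancing/pink/German, house 3 = sedan/gardening/orange/Canadian, house 4 = coupe/painting/teal/Japanese.

Japanese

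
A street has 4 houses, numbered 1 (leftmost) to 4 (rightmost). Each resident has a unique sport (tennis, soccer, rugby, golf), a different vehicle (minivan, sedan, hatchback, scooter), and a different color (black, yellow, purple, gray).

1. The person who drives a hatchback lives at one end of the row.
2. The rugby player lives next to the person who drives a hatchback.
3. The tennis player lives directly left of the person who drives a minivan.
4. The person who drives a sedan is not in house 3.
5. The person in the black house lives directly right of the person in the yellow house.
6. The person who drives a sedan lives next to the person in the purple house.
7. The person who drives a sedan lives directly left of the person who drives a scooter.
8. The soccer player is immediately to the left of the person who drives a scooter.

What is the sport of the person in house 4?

golf

That leaves golf as the sport for house 4.
The rugby player is narrowed to house 2 or 3; consider each.
Placing it in house 2 leads to a contradiction, so it's in house 3.
Clue 2 places the person who drives a hatchback in house 4.
So house 1 gets sedan for vehicle.
From clue 6, the person in the purple house must be in house 2.
Clue 7: the person who drives a scooter is in house 2.
The soccer player is in house 1 (clue 8).
House 2 sport: only tennis fits.
House 3's vehicle must be minivan (nothing else left).
Clue 5 places the person in the black house in house 4.
Clue 5: the person in the yellow house is in house 3.
House 1's color must be gray (nothing else left).
So: house 1 = soccer/sedan/gray, house 2 = tennis/scooter/purple, house 3 = rugby/minivan/yellow, house 4 = golf/hatchback/black.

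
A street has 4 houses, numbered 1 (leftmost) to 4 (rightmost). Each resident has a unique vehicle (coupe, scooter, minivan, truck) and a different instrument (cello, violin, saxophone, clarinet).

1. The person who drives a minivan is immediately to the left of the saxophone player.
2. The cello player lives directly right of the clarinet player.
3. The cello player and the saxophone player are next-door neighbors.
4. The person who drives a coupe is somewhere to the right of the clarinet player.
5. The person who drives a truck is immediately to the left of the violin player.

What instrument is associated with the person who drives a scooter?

clarinet

So house 1 gets clarinet for instrument.
The cello player is in house 2 (clue 2).
Clue 3: the saxophone player is in house 3.
The only instrument still possible for house 4 is violin.
Clue 1: the person who drives a minivan is in house 2.
By clue 5, the person who drives a truck is in house 3.
That leaves scooter as the vehicle for house 1.
House 4 vehicle: only coupe fits.
So: house 1 = scooter/clarinet, house 2 = minivan/cello, house 3 = truck/saxophone, house 4 = coupe/violin.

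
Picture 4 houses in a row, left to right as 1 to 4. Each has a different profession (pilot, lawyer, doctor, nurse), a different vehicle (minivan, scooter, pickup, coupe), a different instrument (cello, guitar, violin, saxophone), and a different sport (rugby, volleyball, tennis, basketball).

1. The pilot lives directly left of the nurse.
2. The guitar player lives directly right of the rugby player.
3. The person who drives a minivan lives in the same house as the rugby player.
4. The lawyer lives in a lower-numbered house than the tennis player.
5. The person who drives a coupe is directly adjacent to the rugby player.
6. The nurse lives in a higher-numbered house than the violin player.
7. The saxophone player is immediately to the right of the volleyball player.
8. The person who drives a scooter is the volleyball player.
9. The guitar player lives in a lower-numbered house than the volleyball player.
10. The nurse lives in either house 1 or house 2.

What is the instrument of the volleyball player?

The guitar player is in house 2 (clue 9).
Clue 9: the volleyball player is in house 3.
The nurse is in house 2 (clue 10).
That leaves doctor as the profession for house 4.
From clue 1, the pilot must be in house 1.
From clue 2, the rugby player must be in house 1.
The person who drives a minivan is in house 1 (clue 3).
By clue 5, the person who drives a coupe is in house 2.
From clue 6, the violin player must be in house 1.
By clue 7, the saxophone player is in house 4.
From clue 8, the person who drives a scooter must be in house 3.
House 3 profession: only lawyer fits.
So house 4 gets pickup for vehicle.
The only instrument still possible for house 3 is cello.
The tennis player is in house 4 (clue 4).
That leaves basketball as the sport for house 2.
So: house 1 = pilot/minivan/violin/rugby, house 2 = nurse/coupe/guitar/basketball, house 3 = lawyer/scooter/cello/volleyball, house 4 = doctor/pickup/saxophone/tennis.

cello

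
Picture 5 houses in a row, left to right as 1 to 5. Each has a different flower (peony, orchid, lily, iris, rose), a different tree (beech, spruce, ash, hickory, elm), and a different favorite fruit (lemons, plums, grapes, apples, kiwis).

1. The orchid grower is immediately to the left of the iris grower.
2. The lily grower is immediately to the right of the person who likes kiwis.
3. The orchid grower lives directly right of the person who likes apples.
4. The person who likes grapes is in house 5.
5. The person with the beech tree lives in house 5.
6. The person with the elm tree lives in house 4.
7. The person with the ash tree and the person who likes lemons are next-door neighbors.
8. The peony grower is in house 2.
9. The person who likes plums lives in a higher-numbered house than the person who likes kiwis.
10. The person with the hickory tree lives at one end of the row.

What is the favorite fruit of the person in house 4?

From clue 4, the person who likes grapes must be in house 5.
Clue 5: the person with the beech tree is in house 5.
Clue 6: the person with the elm tree is in house 4.
Clue 8 places the peony grower in house 2.
House 1's flower must be rose (nothing else left).
House 1's tree must be hickory (nothing else left).
The only favorite fruit still possible for house 1 is lemons.
The only favorite fruit still possible for house 4 is plums.
Clue 7 places the person with the ash tree in house 2.
House 5's flower must be iris (nothing else left).
House 3 tree: only spruce fits.
By clue 1, the orchid grower is in house 4.
Clue 3 places the person who likes apples in house 3.
House 3 flower: only lily fits.
So house 2 gets kiwis for favorite fruit.
So: house 1 = rose/hickory/lemons, house 2 = peony/ash/kiwis, house 3 = lily/spruce/apples, house 4 = orchid/elm/plums, house 5 = iris/beech/grapes.

plums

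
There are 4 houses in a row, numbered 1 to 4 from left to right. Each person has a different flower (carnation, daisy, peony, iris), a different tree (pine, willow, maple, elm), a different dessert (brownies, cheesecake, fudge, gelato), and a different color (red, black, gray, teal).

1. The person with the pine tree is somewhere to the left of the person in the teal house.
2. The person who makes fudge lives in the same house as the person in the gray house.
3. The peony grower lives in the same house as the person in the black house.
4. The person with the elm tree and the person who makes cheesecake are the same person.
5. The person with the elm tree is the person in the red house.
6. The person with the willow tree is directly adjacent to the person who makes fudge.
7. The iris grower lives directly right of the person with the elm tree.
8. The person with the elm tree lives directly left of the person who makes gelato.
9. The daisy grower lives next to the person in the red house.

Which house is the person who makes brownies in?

The iris grower is narrowed to house 2 or 3 or 4; consider each.
Placing it in house 2 and house 3 leads to a contradiction, so it's in house 4.
Clue 7 places the person with the elm tree in house 3.
The person who makes gelato is in house 4 (clue 8).
Clue 4 places the person who makes cheesecake in house 3.
By clue 5, the person in the red house is in house 3.
From clue 9, the daisy grower must be in house 2.
House 4's color must be teal (nothing else left).
By clue 3, the peony grower is in house 1.
By clue 3, the person in the black house is in house 1.
The only flower still possible for house 3 is carnation.
House 4 tree: only maple fits.
That leaves gray as the color for house 2.
By clue 2, the person who makes fudge is in house 2.
By clue 6, the person with the willow tree is in house 1.
House 2's tree must be pine (nothing else left).
House 1 dessert: only brownies fits.
So: house 1 = peony/willow/brownies/black, house 2 = daisy/pine/fudge/gray, house 3 = carnation/elm/cheesecake/red, house 4 = iris/maple/gelato/teal.

1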